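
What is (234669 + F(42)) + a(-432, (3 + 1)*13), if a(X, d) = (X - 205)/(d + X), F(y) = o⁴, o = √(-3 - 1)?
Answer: 89180937/380 ≈ 2.3469e+5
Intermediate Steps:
o = 2*I (o = √(-4) = 2*I ≈ 2.0*I)
F(y) = 16 (F(y) = (2*I)⁴ = 16)
a(X, d) = (-205 + X)/(X + d)
(234669 + F(42)) + a(-432, (3 + 1)*13) = (234669 + 16) + (-205 - 432)/(-432 + (3 + 1)*13) = 234685 - 637/(-432 + 4*13) = 234685 - 637/(-432 + 52) = 234685 - 637/(-380) = 234685 - 1/380*(-637) = 234685 + 637/380 = 89180937/380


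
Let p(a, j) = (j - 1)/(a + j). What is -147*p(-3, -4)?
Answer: -105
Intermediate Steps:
p(a, j) = (-1 + j)/(a + j)
-147*p(-3, -4) = -147*(-1 - 4)/(-3 - 4) = -147*(-5)/(-7) = -(-21)*(-5) = -147*5/7 = -105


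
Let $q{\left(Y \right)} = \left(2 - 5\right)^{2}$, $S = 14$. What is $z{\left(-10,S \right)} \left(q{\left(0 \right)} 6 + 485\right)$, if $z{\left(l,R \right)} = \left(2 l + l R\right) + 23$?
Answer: $-73843$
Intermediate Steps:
$q{\left(Y \right)} = 9$ ($q{\left(Y \right)} = \left(-3\right)^{2} = 9$)
$z{\left(l,R \right)} = 23 + 2 l + R l$ ($z{\left(l,R \right)} = \left(2 l + R l\right) + 23 = 23 + 2 l + R l$)
$z{\left(-10,S \right)} \left(q{\left(0 \right)} 6 + 485\right) = \left(23 + 2 \left(-10\right) + 14 \left(-10\right)\right) \left(9 \cdot 6 + 485\right) = \left(23 - 20 - 140\right) \left(54 + 485\right) = \left(-137\right) 539 = -73843$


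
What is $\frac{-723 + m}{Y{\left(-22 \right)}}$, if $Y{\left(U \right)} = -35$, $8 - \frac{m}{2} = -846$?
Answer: $- \frac{197}{7} \approx -28.143$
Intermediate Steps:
$m = 1708$ ($m = 16 - -1692 = 16 + 1692 = 1708$)
$\frac{-723 + m}{Y{\left(-22 \right)}} = \frac{-723 + 1708}{-35} = 985 \left(- \frac{1}{35}\right) = - \frac{197}{7}$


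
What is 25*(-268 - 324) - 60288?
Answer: -75088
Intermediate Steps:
25*(-268 - 324) - 60288 = 25*(-592) - 60288 = -14800 - 60288 = -75088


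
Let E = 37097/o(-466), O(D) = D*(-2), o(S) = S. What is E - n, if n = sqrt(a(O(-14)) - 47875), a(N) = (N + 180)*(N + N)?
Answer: -37097/466 - I*sqrt(36227) ≈ -79.607 - 190.33*I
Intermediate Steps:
O(D) = -2*D
a(N) = 2*N*(180 + N) (a(N) = (180 + N)*(2*N) = 2*N*(180 + N))
E = -37097/466 (E = 37097/(-466) = 37097*(-1/466) = -37097/466 ≈ -79.607)
n = I*sqrt(36227) (n = sqrt(2*(-2*(-14))*(180 - 2*(-14)) - 47875) = sqrt(2*28*(180 + 28) - 47875) = sqrt(2*28*208 - 47875) = sqrt(11648 - 47875) = sqrt(-36227) = I*sqrt(36227) ≈ 190.33*I)
E - n = -37097/466 - I*sqrt(36227)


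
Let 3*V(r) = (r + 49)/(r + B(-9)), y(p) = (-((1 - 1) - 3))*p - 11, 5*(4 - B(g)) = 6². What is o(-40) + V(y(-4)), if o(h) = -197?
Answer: -77551/393 ≈ -197.33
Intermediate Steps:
B(g) = -16/5 (B(g) = 4 - ⅕*6² = 4 - ⅕*36 = 4 - 36/5 = -16/5)
y(p) = -11 + 3*p (y(p) = (-(0 - 3))*p - 11 = (-1*(-3))*p - 11 = 3*p - 11 = -11 + 3*p)
V(r) = (49 + r)/(3*(-16/5 + r)) (V(r) = ((r + 49)/(r - 16/5))/3 = ((49 + r)/(-16/5 + r))/3 = (49 + r)/(3*(-16/5 + r)))
o(-40) + V(y(-4)) = -197 + 5*(49 + (-11 + 3*(-4)))/(3*(-16 + 5*(-11 + 3*(-4)))) = -197 + 5*(49 + (-11 - 12))/(3*(-16 + 5*(-11 - 12))) = -197 + 5*(49 - 23)/(3*(-16 + 5*(-23))) = -197 + (5/3)*26/(-16 - 115) = -197 + (5/3)*26/(-131) = -197 + (5/3)*(-1/131)*26 = -197 - 130/393 = -77551/393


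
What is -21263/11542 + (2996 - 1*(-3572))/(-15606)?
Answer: -203819117/90062226 ≈ -2.2631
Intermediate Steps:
-21263/11542 + (2996 - 1*(-3572))/(-15606) = -21263*1/11542 + (2996 + 3572)*(-1/15606) = -21263/11542 + 6568*(-1/15606) = -21263/11542 - 3284/7803 = -203819117/90062226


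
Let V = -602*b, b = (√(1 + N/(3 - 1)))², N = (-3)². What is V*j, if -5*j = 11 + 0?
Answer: 36421/5 ≈ 7284.2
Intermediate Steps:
N = 9
b = 11/2 (b = (√(1 + 9/(3 - 1)))² = (√(1 + 9/2))² = (√(11/2))² = (√22/2)² = 11/2 ≈ 5.5000)
V = -3311 (V = -602*11/2 = -3311)
j = -11/5 (j = -(11 + 0)/5 = -⅕*11 = -11/5 ≈ -2.2000)
V*j = -3311*(-11/5) = 36421/5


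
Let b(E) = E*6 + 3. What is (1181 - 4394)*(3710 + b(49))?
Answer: -12874491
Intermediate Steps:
b(E) = 3 + 6*E (b(E) = 6*E + 3 = 3 + 6*E)
(1181 - 4394)*(3710 + b(49)) = (1181 - 4394)*(3710 + (3 + 6*49)) = -3213*(3710 + (3 + 294)) = -3213*(3710 + 297) = -3213*4007 = -12874491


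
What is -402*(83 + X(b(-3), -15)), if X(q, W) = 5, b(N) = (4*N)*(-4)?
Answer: -35376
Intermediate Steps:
b(N) = -16*N
-402*(83 + X(b(-3), -15)) = -402*(83 + 5) = -402*88 = -35376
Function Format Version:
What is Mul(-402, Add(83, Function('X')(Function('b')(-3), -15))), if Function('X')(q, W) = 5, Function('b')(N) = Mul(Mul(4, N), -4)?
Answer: -35376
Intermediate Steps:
Function('b')(N) = Mul(-16, N)
Mul(-402, Add(83, Function('X')(Function('b')(-3), -15))) = Mul(-402, Add(83, 5)) = Mul(-402, 88) = -35376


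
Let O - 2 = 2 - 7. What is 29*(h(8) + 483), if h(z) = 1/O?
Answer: 41992/3 ≈ 13997.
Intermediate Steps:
O = -3 (O = 2 + (2 - 7) = 2 - 5 = -3)
h(z) = -⅓ (h(z) = 1/(-3) = -⅓)
29*(h(8) + 483) = 29*(-⅓ + 483) = 29*(1448/3) = 41992/3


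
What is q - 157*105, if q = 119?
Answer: -16366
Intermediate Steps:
q - 157*105 = 119 - 157*105 = 119 - 16485 = -16366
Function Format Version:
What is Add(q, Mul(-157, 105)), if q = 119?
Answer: -16366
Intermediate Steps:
Add(q, Mul(-157, 105)) = Add(119, Mul(-157, 105)) = Add(119, -16485) = -16366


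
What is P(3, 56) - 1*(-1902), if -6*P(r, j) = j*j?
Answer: 4138/3 ≈ 1379.3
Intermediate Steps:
P(r, j) = -j²/6 (P(r, j) = -j*j/6 = -j²/6)
P(3, 56) - 1*(-1902) = -⅙*56² - 1*(-1902) = -⅙*3136 + 1902 = -1568/3 + 1902 = 4138/3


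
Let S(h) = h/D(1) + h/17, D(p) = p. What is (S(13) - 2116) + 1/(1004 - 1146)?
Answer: -5074813/2414 ≈ -2102.2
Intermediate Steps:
S(h) = 18*h/17 (S(h) = h/1 + h/17 = h*1 + h*(1/17) = h + h/17 = 18*h/17)
(S(13) - 2116) + 1/(1004 - 1146) = ((18/17)*13 - 2116) + 1/(1004 - 1146) = (234/17 - 2116) + 1/(-142) = -35738/17 - 1/142 = -5074813/2414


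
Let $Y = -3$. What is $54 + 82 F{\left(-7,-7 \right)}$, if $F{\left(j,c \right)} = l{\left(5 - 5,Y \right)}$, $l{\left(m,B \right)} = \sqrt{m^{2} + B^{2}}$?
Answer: $300$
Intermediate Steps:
$l{\left(m,B \right)} = \sqrt{B^{2} + m^{2}}$
$F{\left(j,c \right)} = 3$ ($F{\left(j,c \right)} = \sqrt{\left(-3\right)^{2} + \left(5 - 5\right)^{2}} = \sqrt{9 + \left(5 - 5\right)^{2}} = \sqrt{9 + 0^{2}} = \sqrt{9 + 0} = \sqrt{9} = 3$)
$54 + 82 F{\left(-7,-7 \right)} = 54 + 82 \cdot 3 = 54 + 246 = 300$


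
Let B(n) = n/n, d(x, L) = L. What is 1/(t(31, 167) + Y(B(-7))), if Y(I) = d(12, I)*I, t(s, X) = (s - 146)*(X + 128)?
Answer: -1/33924 ≈ -2.9478e-5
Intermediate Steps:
t(s, X) = (-146 + s)*(128 + X)
B(n) = 1
Y(I) = I² (Y(I) = I*I = I²)
1/(t(31, 167) + Y(B(-7))) = 1/((-18688 - 146*167 + 128*31 + 167*31) + 1²) = 1/((-18688 - 24382 + 3968 + 5177) + 1) = 1/(-33925 + 1) = 1/(-33924) = -1/33924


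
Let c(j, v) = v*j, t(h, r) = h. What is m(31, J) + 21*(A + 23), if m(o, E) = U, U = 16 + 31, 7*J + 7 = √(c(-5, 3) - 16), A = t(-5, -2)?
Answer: 425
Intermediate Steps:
A = -5
c(j, v) = j*v
J = -1 + I*√31/7 (J = -1 + √(-5*3 - 16)/7 = -1 + √(-15 - 16)/7 = -1 + √(-31)/7 = -1 + (I*√31)/7 = -1 + I*√31/7 ≈ -1.0 + 0.79539*I)
U = 47
m(o, E) = 47
m(31, J) + 21*(A + 23) = 47 + 21*(-5 + 23) = 47 + 21*18 = 47 + 378 = 425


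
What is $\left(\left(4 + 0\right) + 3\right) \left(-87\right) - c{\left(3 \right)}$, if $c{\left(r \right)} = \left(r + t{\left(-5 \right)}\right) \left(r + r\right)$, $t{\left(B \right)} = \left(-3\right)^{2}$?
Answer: $-681$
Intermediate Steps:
$t{\left(B \right)} = 9$
$c{\left(r \right)} = 2 r \left(9 + r\right)$ ($c{\left(r \right)} = \left(r + 9\right) \left(r + r\right) = \left(9 + r\right) 2 r = 2 r \left(9 + r\right)$)
$\left(\left(4 + 0\right) + 3\right) \left(-87\right) - c{\left(3 \right)} = \left(\left(4 + 0\right) + 3\right) \left(-87\right) - 2 \cdot 3 \left(9 + 3\right) = \left(4 + 3\right) \left(-87\right) - 2 \cdot 3 \cdot 12 = 7 \left(-87\right) - 72 = -609 - 72 = -681$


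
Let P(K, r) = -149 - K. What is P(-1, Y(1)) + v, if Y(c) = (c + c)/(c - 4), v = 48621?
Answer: 48473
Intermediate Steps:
Y(c) = 2*c/(-4 + c) (Y(c) = (2*c)/(-4 + c) = 2*c/(-4 + c))
P(-1, Y(1)) + v = (-149 - 1*(-1)) + 48621 = (-149 + 1) + 48621 = -148 + 48621 = 48473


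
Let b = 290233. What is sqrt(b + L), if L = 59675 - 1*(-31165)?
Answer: 7*sqrt(7777) ≈ 617.31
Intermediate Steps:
L = 90840 (L = 59675 + 31165 = 90840)
sqrt(b + L) = sqrt(290233 + 90840) = sqrt(381073) = 7*sqrt(7777)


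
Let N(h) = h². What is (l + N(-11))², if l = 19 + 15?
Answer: 24025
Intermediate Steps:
l = 34
(l + N(-11))² = (34 + (-11)²)² = (34 + 121)² = 155² = 24025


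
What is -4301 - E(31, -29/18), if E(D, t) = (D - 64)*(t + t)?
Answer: -13222/3 ≈ -4407.3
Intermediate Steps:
E(D, t) = 2*t*(-64 + D) (E(D, t) = (-64 + D)*(2*t) = 2*t*(-64 + D))
-4301 - E(31, -29/18) = -4301 - 2*(-29/18)*(-64 + 31) = -4301 - 2*(-29*1/18)*(-33) = -4301 - 2*(-29)*(-33)/18 = -4301 - 1*319/3 = -4301 - 319/3 = -13222/3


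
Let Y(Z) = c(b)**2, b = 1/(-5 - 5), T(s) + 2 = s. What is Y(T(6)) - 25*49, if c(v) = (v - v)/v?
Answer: -1225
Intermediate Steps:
T(s) = -2 + s
b = -1/10 (b = 1/(-10) = -1/10 ≈ -0.10000)
c(v) = 0 (c(v) = 0/v = 0)
Y(Z) = 0 (Y(Z) = 0**2 = 0)
Y(T(6)) - 25*49 = 0 - 25*49 = 0 - 1225 = -1225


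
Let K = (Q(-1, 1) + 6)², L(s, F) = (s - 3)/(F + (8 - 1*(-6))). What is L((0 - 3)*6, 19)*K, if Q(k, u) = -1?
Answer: -175/11 ≈ -15.909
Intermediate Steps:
L(s, F) = (-3 + s)/(14 + F) (L(s, F) = (-3 + s)/(F + (8 + 6)) = (-3 + s)/(F + 14) = (-3 + s)/(14 + F))
K = 25 (K = (-1 + 6)² = 5² = 25)
L((0 - 3)*6, 19)*K = ((-3 + (0 - 3)*6)/(14 + 19))*25 = ((-3 - 3*6)/33)*25 = ((-3 - 18)/33)*25 = ((1/33)*(-21))*25 = -7/11*25 = -175/11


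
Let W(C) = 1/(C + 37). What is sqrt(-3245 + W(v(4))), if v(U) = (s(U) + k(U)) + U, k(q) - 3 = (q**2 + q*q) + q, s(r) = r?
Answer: I*sqrt(5724159)/42 ≈ 56.965*I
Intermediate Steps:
k(q) = 3 + q + 2*q**2 (k(q) = 3 + ((q**2 + q*q) + q) = 3 + ((q**2 + q**2) + q) = 3 + (2*q**2 + q) = 3 + (q + 2*q**2) = 3 + q + 2*q**2)
v(U) = 3 + 2*U**2 + 3*U (v(U) = (U + (3 + U + 2*U**2)) + U = (3 + 2*U + 2*U**2) + U = 3 + 2*U**2 + 3*U)
W(C) = 1/(37 + C)
sqrt(-3245 + W(v(4))) = sqrt(-3245 + 1/(37 + (3 + 2*4**2 + 3*4))) = sqrt(-3245 + 1/(37 + (3 + 2*16 + 12))) = sqrt(-3245 + 1/(37 + (3 + 32 + 12))) = sqrt(-3245 + 1/(37 + 47)) = sqrt(-3245 + 1/84) = sqrt(-272579/84) = I*sqrt(5724159)/42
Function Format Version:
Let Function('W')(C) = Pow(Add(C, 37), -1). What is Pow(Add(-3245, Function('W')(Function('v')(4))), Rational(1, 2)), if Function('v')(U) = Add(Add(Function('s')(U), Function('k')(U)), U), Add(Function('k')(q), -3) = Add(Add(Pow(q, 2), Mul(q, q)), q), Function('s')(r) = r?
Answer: Mul(Rational(1, 42), I, Pow(5724159, Rational(1, 2))) ≈ Mul(56.965, I)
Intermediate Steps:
Function('k')(q) = Add(3, q, Mul(2, Pow(q, 2))) (Function('k')(q) = Add(3, Add(Add(Pow(q, 2), Mul(q, q)), q)) = Add(3, Add(Add(Pow(q, 2), Pow(q, 2)), q)) = Add(3, Add(Mul(2, Pow(q, 2)), q)) = Add(3, Add(q, Mul(2, Pow(q, 2)))) = Add(3, q, Mul(2, Pow(q, 2))))
Function('v')(U) = Add(3, Mul(2, Pow(U, 2)), Mul(3, U)) (Function('v')(U) = Add(Add(U, Add(3, U, Mul(2, Pow(U, 2)))), U) = Add(Add(3, Mul(2, U), Mul(2, Pow(U, 2))), U) = Add(3, Mul(2, Pow(U, 2)), Mul(3, U)))
Function('W')(C) = Pow(Add(37, C), -1)
Pow(Add(-3245, Function('W')(Function('v')(4))), Rational(1, 2)) = Pow(Add(-3245, Pow(Add(37, Add(3, Mul(2, Pow(4, 2)), Mul(3, 4))), -1)), Rational(1, 2)) = Pow(Add(-3245, Pow(Add(37, Add(3, Mul(2, 16), 12)), -1)), Rational(1, 2)) = Pow(Add(-3245, Pow(Add(37, Add(3, 32, 12)), -1)), Rational(1, 2)) = Pow(Add(-3245, Pow(Add(37, 47), -1)), Rational(1, 2)) = Pow(Add(-3245, Pow(84, -1)), Rational(1, 2)) = Pow(Add(-3245, Rational(1, 84)), Rational(1, 2)) = Pow(Rational(-272579, 84), Rational(1, 2)) = Mul(Rational(1, 42), I, Pow(5724159, Rational(1, 2)))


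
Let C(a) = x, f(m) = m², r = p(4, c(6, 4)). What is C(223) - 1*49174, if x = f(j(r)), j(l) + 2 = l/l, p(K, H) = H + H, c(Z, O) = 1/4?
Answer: -49173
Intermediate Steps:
c(Z, O) = ¼
p(K, H) = 2*H
r = ½ (r = 2*(¼) = ½ ≈ 0.50000)
j(l) = -1 (j(l) = -2 + l/l = -2 + 1 = -1)
x = 1 (x = (-1)² = 1)
C(a) = 1
C(223) - 1*49174 = 1 - 1*49174 = 1 - 49174 = -49173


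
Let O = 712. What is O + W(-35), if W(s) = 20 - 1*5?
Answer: 727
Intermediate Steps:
W(s) = 15 (W(s) = 20 - 5 = 15)
O + W(-35) = 712 + 15 = 727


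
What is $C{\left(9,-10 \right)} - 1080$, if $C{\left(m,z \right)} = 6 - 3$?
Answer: $-1077$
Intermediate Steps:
$C{\left(m,z \right)} = 3$
$C{\left(9,-10 \right)} - 1080 = 3 - 1080 = -1077$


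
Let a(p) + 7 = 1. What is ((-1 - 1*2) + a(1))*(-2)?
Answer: 18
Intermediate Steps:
a(p) = -6 (a(p) = -7 + 1 = -6)
((-1 - 1*2) + a(1))*(-2) = ((-1 - 1*2) - 6)*(-2) = ((-1 - 2) - 6)*(-2) = (-3 - 6)*(-2) = -9*(-2) = 18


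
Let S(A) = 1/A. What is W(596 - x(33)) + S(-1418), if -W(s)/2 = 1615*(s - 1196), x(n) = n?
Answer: 2899228619/1418 ≈ 2.0446e+6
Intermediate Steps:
W(s) = 3863080 - 3230*s (W(s) = -3230*(s - 1196) = -3230*(-1196 + s) = -2*(-1931540 + 1615*s) = 3863080 - 3230*s)
W(596 - x(33)) + S(-1418) = (3863080 - 3230*(596 - 1*33)) + 1/(-1418) = (3863080 - 3230*(596 - 33)) - 1/1418 = (3863080 - 3230*563) - 1/1418 = (3863080 - 1818490) - 1/1418 = 2044590 - 1/1418 = 2899228619/1418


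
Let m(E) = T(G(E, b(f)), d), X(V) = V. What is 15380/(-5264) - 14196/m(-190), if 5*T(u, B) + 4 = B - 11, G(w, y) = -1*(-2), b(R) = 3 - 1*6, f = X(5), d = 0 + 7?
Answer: 11672365/1316 ≈ 8869.6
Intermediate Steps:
d = 7
f = 5
b(R) = -3 (b(R) = 3 - 6 = -3)
G(w, y) = 2
T(u, B) = -3 + B/5 (T(u, B) = -⅘ + (B - 11)/5 = -⅘ + (-11 + B)/5 = -⅘ + (-11/5 + B/5) = -3 + B/5)
m(E) = -8/5 (m(E) = -3 + (⅕)*7 = -3 + 7/5 = -8/5)
15380/(-5264) - 14196/m(-190) = 15380/(-5264) - 14196/(-8/5) = 15380*(-1/5264) - 14196*(-5/8) = -3845/1316 + 17745/2 = 11672365/1316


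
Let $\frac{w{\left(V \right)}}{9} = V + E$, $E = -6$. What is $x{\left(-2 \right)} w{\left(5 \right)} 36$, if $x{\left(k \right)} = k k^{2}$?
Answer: $2592$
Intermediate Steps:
$x{\left(k \right)} = k^{3}$
$w{\left(V \right)} = -54 + 9 V$ ($w{\left(V \right)} = 9 \left(V - 6\right) = 9 \left(-6 + V\right) = -54 + 9 V$)
$x{\left(-2 \right)} w{\left(5 \right)} 36 = \left(-2\right)^{3} \left(-54 + 9 \cdot 5\right) 36 = - 8 \left(-54 + 45\right) 36 = \left(-8\right) \left(-9\right) 36 = 72 \cdot 36 = 2592$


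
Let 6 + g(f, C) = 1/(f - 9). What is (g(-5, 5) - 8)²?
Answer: 38809/196 ≈ 198.01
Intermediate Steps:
g(f, C) = -6 + 1/(-9 + f) (g(f, C) = -6 + 1/(f - 9) = -6 + 1/(-9 + f))
(g(-5, 5) - 8)² = ((55 - 6*(-5))/(-9 - 5) - 8)² = ((55 + 30)/(-14) - 8)² = (-1/14*85 - 8)² = (-85/14 - 8)² = (-197/14)² = 38809/196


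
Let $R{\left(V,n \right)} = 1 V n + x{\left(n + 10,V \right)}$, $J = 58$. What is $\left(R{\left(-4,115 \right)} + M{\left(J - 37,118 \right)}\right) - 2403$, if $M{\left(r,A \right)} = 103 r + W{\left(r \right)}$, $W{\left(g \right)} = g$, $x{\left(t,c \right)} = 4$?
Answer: $-675$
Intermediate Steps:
$M{\left(r,A \right)} = 104 r$ ($M{\left(r,A \right)} = 103 r + r = 104 r$)
$R{\left(V,n \right)} = 4 + V n$ ($R{\left(V,n \right)} = 1 V n + 4 = V n + 4 = 4 + V n$)
$\left(R{\left(-4,115 \right)} + M{\left(J - 37,118 \right)}\right) - 2403 = \left(\left(4 - 460\right) + 104 \left(58 - 37\right)\right) - 2403 = \left(-456 + 104 \cdot 21\right) - 2403 = \left(-456 + 2184\right) - 2403 = 1728 - 2403 = -675$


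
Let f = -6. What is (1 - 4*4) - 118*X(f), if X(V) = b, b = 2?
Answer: -251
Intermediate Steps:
X(V) = 2
(1 - 4*4) - 118*X(f) = (1 - 4*4) - 118*2 = (1 - 16) - 236 = -15 - 236 = -251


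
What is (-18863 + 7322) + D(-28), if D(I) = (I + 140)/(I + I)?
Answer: -11543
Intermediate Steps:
D(I) = (140 + I)/(2*I) (D(I) = (140 + I)/((2*I)) = (140 + I)*(1/(2*I)) = (140 + I)/(2*I))
(-18863 + 7322) + D(-28) = (-18863 + 7322) + (½)*(140 - 28)/(-28) = -11541 + (½)*(-1/28)*112 = -11541 - 2 = -11543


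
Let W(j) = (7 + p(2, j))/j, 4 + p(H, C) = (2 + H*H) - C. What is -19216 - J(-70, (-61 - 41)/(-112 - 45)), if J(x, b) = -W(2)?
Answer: -38425/2 ≈ -19213.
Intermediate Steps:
p(H, C) = -2 + H² - C (p(H, C) = -4 + ((2 + H*H) - C) = -4 + ((2 + H²) - C) = -4 + (2 + H² - C) = -2 + H² - C)
W(j) = (9 - j)/j (W(j) = (7 + (-2 + 2² - j))/j = (7 + (-2 + 4 - j))/j = (7 + (2 - j))/j = (9 - j)/j)
J(x, b) = -7/2 (J(x, b) = -(9 - 1*2)/2 = -(9 - 2)/2 = -7/2)
-19216 - J(-70, (-61 - 41)/(-112 - 45)) = -19216 - 1*(-7/2) = -19216 + 7/2 = -38425/2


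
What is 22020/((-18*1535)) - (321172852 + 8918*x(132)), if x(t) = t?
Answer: -296884376522/921 ≈ -3.2235e+8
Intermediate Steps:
22020/((-18*1535)) - (321172852 + 8918*x(132)) = 22020/((-18*1535)) - 8918/(1/(132 + 36014)) = 22020/(-27630) - 8918/(1/36146) = 22020*(-1/27630) - 8918/1/36146 = -734/921 - 8918*36146 = -734/921 - 322350028 = -296884376522/921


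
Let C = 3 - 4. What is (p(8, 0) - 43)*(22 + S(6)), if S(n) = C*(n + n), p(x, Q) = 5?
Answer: -380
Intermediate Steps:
C = -1
S(n) = -2*n (S(n) = -(n + n) = -2*n)
(p(8, 0) - 43)*(22 + S(6)) = (5 - 43)*(22 - 2*6) = -38*(22 - 12) = -38*10 = -380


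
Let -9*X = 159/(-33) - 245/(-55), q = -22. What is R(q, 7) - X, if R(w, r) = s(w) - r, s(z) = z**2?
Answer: 47219/99 ≈ 476.96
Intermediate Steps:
R(w, r) = w**2 - r
X = 4/99 (X = -(159/(-33) - 245/(-55))/9 = -(159*(-1/33) - 245*(-1/55))/9 = -(-53/11 + 49/11)/9 = -1/9*(-4/11) = 4/99 ≈ 0.040404)
R(q, 7) - X = ((-22)**2 - 1*7) - 1*4/99 = (484 - 7) - 4/99 = 477 - 4/99 = 47219/99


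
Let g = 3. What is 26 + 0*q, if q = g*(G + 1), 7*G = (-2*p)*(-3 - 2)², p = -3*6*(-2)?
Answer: 26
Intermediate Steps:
p = 36 (p = -18*(-2) = 36)
G = -1800/7 (G = ((-2*36)*(-3 - 2)²)/7 = (-72*(-5)²)/7 = (-72*25)/7 = (⅐)*(-1800) = -1800/7 ≈ -257.14)
q = -5379/7 (q = 3*(-1800/7 + 1) = 3*(-1793/7) = -5379/7 ≈ -768.43)
26 + 0*q = 26 + 0*(-5379/7) = 26 + 0 = 26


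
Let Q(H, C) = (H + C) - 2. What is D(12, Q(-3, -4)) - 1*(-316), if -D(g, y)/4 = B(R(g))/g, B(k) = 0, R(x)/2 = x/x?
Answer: 316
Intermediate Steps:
R(x) = 2 (R(x) = 2*(x/x) = 2*1 = 2)
Q(H, C) = -2 + C + H (Q(H, C) = (C + H) - 2 = -2 + C + H)
D(g, y) = 0 (D(g, y) = -0/g = -4*0 = 0)
D(12, Q(-3, -4)) - 1*(-316) = 0 - 1*(-316) = 0 + 316 = 316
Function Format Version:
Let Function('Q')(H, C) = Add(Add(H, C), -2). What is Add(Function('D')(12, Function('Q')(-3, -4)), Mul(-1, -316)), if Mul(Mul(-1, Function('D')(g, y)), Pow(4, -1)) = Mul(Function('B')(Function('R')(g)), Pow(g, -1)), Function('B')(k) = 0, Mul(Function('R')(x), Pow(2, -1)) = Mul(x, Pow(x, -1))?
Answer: 316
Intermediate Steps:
Function('R')(x) = 2 (Function('R')(x) = Mul(2, Mul(x, Pow(x, -1))) = Mul(2, 1) = 2)
Function('Q')(H, C) = Add(-2, C, H) (Function('Q')(H, C) = Add(Add(C, H), -2) = Add(-2, C, H))
Function('D')(g, y) = 0 (Function('D')(g, y) = Mul(-4, Mul(0, Pow(g, -1))) = Mul(-4, 0) = 0)
Add(Function('D')(12, Function('Q')(-3, -4)), Mul(-1, -316)) = Add(0, Mul(-1, -316)) = Add(0, 316) = 316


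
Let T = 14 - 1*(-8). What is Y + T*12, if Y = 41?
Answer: 305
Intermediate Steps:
T = 22 (T = 14 + 8 = 22)
Y + T*12 = 41 + 22*12 = 41 + 264 = 305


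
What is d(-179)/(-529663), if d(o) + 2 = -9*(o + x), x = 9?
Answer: -1528/529663 ≈ -0.0028849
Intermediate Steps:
d(o) = -83 - 9*o (d(o) = -2 - 9*(o + 9) = -2 - 9*(9 + o) = -2 + (-81 - 9*o) = -83 - 9*o)
d(-179)/(-529663) = (-83 - 9*(-179))/(-529663) = (-83 + 1611)*(-1/529663) = 1528*(-1/529663) = -1528/529663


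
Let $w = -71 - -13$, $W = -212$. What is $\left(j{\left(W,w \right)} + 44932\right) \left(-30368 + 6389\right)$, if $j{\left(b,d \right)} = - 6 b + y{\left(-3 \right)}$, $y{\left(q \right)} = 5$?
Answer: $-1108045611$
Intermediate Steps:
$w = -58$ ($w = -71 + 13 = -58$)
$j{\left(b,d \right)} = 5 - 6 b$ ($j{\left(b,d \right)} = - 6 b + 5 = 5 - 6 b$)
$\left(j{\left(W,w \right)} + 44932\right) \left(-30368 + 6389\right) = \left(\left(5 - -1272\right) + 44932\right) \left(-30368 + 6389\right) = \left(\left(5 + 1272\right) + 44932\right) \left(-23979\right) = \left(1277 + 44932\right) \left(-23979\right) = 46209 \left(-23979\right) = -1108045611$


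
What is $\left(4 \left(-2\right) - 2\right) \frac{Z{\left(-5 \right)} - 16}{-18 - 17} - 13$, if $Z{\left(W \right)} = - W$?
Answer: $- \frac{113}{7} \approx -16.143$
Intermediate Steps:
$\left(4 \left(-2\right) - 2\right) \frac{Z{\left(-5 \right)} - 16}{-18 - 17} - 13 = \left(4 \left(-2\right) - 2\right) \frac{\left(-1\right) \left(-5\right) - 16}{-18 - 17} - 13 = \left(-8 - 2\right) \frac{5 - 16}{-35} - 13 = - 10 \left(\left(-11\right) \left(- \frac{1}{35}\right)\right) - 13 = \left(-10\right) \frac{11}{35} - 13 = - \frac{22}{7} - 13 = - \frac{113}{7}$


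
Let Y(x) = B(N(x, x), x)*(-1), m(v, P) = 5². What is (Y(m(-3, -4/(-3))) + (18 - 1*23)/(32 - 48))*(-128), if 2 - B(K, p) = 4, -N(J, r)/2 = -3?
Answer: -296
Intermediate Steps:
N(J, r) = 6 (N(J, r) = -2*(-3) = 6)
m(v, P) = 25
B(K, p) = -2 (B(K, p) = 2 - 1*4 = 2 - 4 = -2)
Y(x) = 2 (Y(x) = -2*(-1) = 2)
(Y(m(-3, -4/(-3))) + (18 - 1*23)/(32 - 48))*(-128) = (2 + (18 - 1*23)/(32 - 48))*(-128) = (2 + (18 - 23)/(-16))*(-128) = (2 - 5*(-1/16))*(-128) = (2 + 5/16)*(-128) = (37/16)*(-128) = -296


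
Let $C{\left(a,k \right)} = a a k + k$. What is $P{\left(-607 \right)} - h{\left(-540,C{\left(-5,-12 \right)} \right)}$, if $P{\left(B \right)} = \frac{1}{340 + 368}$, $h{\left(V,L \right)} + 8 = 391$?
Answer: $- \frac{271163}{708} \approx -383.0$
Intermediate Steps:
$C{\left(a,k \right)} = k + k a^{2}$ ($C{\left(a,k \right)} = a^{2} k + k = k a^{2} + k = k + k a^{2}$)
$h{\left(V,L \right)} = 383$ ($h{\left(V,L \right)} = -8 + 391 = 383$)
$P{\left(B \right)} = \frac{1}{708}$
$P{\left(-607 \right)} - h{\left(-540,C{\left(-5,-12 \right)} \right)} = \frac{1}{708} - 383 = - \frac{271163}{708}$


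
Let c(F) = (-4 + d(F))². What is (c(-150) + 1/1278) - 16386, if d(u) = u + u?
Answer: 97166341/1278 ≈ 76030.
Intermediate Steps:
d(u) = 2*u
c(F) = (-4 + 2*F)²
(c(-150) + 1/1278) - 16386 = (4*(-2 - 150)² + 1/1278) - 16386 = (4*(-152)² + 1/1278) - 16386 = (4*23104 + 1/1278) - 16386 = (92416 + 1/1278) - 16386 = 118107649/1278 - 16386 = 97166341/1278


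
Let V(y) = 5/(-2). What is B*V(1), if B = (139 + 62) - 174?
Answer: -135/2 ≈ -67.500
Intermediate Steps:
V(y) = -5/2 (V(y) = 5*(-½) = -5/2)
B = 27 (B = 201 - 174 = 27)
B*V(1) = 27*(-5/2) = -135/2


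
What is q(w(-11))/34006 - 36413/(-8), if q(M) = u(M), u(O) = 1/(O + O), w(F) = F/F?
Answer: 619130241/136024 ≈ 4551.6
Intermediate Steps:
w(F) = 1
u(O) = 1/(2*O)
q(M) = 1/(2*M)
q(w(-11))/34006 - 36413/(-8) = ((½)/1)/34006 - 36413/(-8) = ((½)*1)*(1/34006) - 36413*(-⅛) = (½)*(1/34006) + 36413/8 = 1/68012 + 36413/8 = 619130241/136024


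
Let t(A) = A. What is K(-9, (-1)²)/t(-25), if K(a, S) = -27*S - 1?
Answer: 28/25 ≈ 1.1200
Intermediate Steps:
K(a, S) = -1 - 27*S
K(-9, (-1)²)/t(-25) = (-1 - 27*(-1)²)/(-25) = (-1 - 27*1)*(-1/25) = (-1 - 27)*(-1/25) = -28*(-1/25) = 28/25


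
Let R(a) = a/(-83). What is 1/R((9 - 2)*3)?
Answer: -83/21 ≈ -3.9524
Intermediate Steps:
R(a) = -a/83 (R(a) = a*(-1/83) = -a/83)
1/R((9 - 2)*3) = 1/(-(9 - 2)*3/83) = 1/(-7*3/83) = 1/(-1/83*21) = 1/(-21/83) = -83/21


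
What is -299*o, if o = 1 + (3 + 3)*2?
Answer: -3887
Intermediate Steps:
o = 13 (o = 1 + 6*2 = 1 + 12 = 13)
-299*o = -299*13 = -3887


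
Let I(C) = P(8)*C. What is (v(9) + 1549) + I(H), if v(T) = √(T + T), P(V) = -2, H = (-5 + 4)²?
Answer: 1547 + 3*√2 ≈ 1551.2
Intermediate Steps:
H = 1 (H = (-1)² = 1)
I(C) = -2*C
v(T) = √2*√T (v(T) = √(2*T) = √2*√T)
(v(9) + 1549) + I(H) = (√2*√9 + 1549) - 2*1 = (√2*3 + 1549) - 2 = (3*√2 + 1549) - 2 = (1549 + 3*√2) - 2 = 1547 + 3*√2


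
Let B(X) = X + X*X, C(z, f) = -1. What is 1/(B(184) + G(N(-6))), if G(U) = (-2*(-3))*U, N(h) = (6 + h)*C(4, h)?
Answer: 1/34040 ≈ 2.9377e-5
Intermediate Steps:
B(X) = X + X²
N(h) = -6 - h (N(h) = (6 + h)*(-1) = -6 - h)
G(U) = 6*U
1/(B(184) + G(N(-6))) = 1/(184*(1 + 184) + 6*(-6 - 1*(-6))) = 1/(184*185 + 6*(-6 + 6)) = 1/(34040 + 6*0) = 1/(34040 + 0) = 1/34040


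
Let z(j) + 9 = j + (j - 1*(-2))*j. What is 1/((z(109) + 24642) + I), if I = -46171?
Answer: -1/9330 ≈ -0.00010718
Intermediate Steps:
z(j) = -9 + j + j*(2 + j) (z(j) = -9 + (j + (j - 1*(-2))*j) = -9 + (j + (j + 2)*j) = -9 + (j + (2 + j)*j) = -9 + (j + j*(2 + j)) = -9 + j + j*(2 + j))
1/((z(109) + 24642) + I) = 1/(((-9 + 109² + 3*109) + 24642) - 46171) = 1/(((-9 + 11881 + 327) + 24642) - 46171) = 1/((12199 + 24642) - 46171) = 1/(36841 - 46171) = 1/(-9330) = -1/9330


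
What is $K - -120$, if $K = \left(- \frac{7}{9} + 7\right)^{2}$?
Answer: $\frac{12856}{81} \approx 158.72$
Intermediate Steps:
$K = \frac{3136}{81}$ ($K = \left(\left(-7\right) \frac{1}{9} + 7\right)^{2} = \left(- \frac{7}{9} + 7\right)^{2} = \left(\frac{56}{9}\right)^{2} = \frac{3136}{81} \approx 38.716$)
$K - -120 = \frac{3136}{81} - -120 = \frac{3136}{81} + 120 = \frac{12856}{81}$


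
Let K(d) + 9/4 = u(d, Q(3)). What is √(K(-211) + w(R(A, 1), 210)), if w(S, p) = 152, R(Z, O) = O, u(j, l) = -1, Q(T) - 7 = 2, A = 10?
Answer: √595/2 ≈ 12.196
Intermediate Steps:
Q(T) = 9 (Q(T) = 7 + 2 = 9)
K(d) = -13/4 (K(d) = -9/4 - 1 = -13/4)
√(K(-211) + w(R(A, 1), 210)) = √(-13/4 + 152) = √(595/4) = √595/2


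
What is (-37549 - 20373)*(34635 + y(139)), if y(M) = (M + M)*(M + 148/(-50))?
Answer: -104917188466/25 ≈ -4.1967e+9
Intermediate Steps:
y(M) = 2*M*(-74/25 + M) (y(M) = (2*M)*(M + 148*(-1/50)) = (2*M)*(M - 74/25) = (2*M)*(-74/25 + M) = 2*M*(-74/25 + M))
(-37549 - 20373)*(34635 + y(139)) = (-37549 - 20373)*(34635 + (2/25)*139*(-74 + 25*139)) = -57922*(34635 + (2/25)*139*(-74 + 3475)) = -57922*(34635 + (2/25)*139*3401) = -57922*(34635 + 945478/25) = -57922*1811353/25 = -104917188466/25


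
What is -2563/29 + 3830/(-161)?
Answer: -523713/4669 ≈ -112.17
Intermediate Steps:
-2563/29 + 3830/(-161) = -2563*1/29 + 3830*(-1/161) = -2563/29 - 3830/161 = -523713/4669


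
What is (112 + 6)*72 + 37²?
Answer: 9865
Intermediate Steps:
(112 + 6)*72 + 37² = 118*72 + 1369 = 8496 + 1369 = 9865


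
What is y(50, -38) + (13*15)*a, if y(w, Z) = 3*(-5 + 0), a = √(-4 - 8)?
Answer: -15 + 390*I*√3 ≈ -15.0 + 675.5*I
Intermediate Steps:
a = 2*I*√3 (a = √(-12) = 2*I*√3 ≈ 3.4641*I)
y(w, Z) = -15 (y(w, Z) = 3*(-5) = -15)
y(50, -38) + (13*15)*a = -15 + (13*15)*(2*I*√3) = -15 + 195*(2*I*√3) = -15 + 390*I*√3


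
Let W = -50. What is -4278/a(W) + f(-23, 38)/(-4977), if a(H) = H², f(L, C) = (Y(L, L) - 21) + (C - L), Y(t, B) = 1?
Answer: -10697053/6221250 ≈ -1.7194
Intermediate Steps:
f(L, C) = -20 + C - L (f(L, C) = (1 - 21) + (C - L) = -20 + (C - L) = -20 + C - L)
-4278/a(W) + f(-23, 38)/(-4977) = -4278/((-50)²) + (-20 + 38 - 1*(-23))/(-4977) = -4278/2500 + (-20 + 38 + 23)*(-1/4977) = -4278*1/2500 + 41*(-1/4977) = -2139/1250 - 41/4977 = -10697053/6221250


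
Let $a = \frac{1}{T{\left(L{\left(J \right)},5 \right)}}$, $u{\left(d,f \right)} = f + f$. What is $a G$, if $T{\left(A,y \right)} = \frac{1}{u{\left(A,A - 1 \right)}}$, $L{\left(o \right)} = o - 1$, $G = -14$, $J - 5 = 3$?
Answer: $-168$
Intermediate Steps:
$J = 8$ ($J = 5 + 3 = 8$)
$u{\left(d,f \right)} = 2 f$
$L{\left(o \right)} = -1 + o$ ($L{\left(o \right)} = o - 1 = -1 + o$)
$T{\left(A,y \right)} = \frac{1}{-2 + 2 A}$ ($T{\left(A,y \right)} = \frac{1}{2 \left(A - 1\right)} = \frac{1}{2 \left(-1 + A\right)} = \frac{1}{-2 + 2 A}$)
$a = 12$ ($a = \frac{1}{\frac{1}{2} \frac{1}{-1 + \left(-1 + 8\right)}} = \frac{1}{\frac{1}{2} \frac{1}{-1 + 7}} = \frac{1}{\frac{1}{2} \cdot \frac{1}{6}} = \frac{1}{\frac{1}{12}} = 12$)
$a G = 12 \left(-14\right) = -168$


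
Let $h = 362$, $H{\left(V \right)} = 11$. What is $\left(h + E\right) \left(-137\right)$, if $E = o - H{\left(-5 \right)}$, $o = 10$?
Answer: $-49457$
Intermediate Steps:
$E = -1$ ($E = 10 - 11 = -1$)
$\left(h + E\right) \left(-137\right) = \left(362 - 1\right) \left(-137\right) = 361 \left(-137\right) = -49457$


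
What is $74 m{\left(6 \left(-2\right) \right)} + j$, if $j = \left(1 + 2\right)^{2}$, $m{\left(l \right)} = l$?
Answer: $-879$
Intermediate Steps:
$j = 9$ ($j = 3^{2} = 9$)
$74 m{\left(6 \left(-2\right) \right)} + j = 74 \cdot 6 \left(-2\right) + 9 = 74 \left(-12\right) + 9 = -888 + 9 = -879$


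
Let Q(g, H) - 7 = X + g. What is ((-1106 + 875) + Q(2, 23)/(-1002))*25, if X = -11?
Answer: -2893250/501 ≈ -5775.0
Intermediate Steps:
Q(g, H) = -4 + g (Q(g, H) = 7 + (-11 + g) = -4 + g)
((-1106 + 875) + Q(2, 23)/(-1002))*25 = ((-1106 + 875) + (-4 + 2)/(-1002))*25 = (-231 - 2*(-1/1002))*25 = (-231 + 1/501)*25 = -115730/501*25 = -2893250/501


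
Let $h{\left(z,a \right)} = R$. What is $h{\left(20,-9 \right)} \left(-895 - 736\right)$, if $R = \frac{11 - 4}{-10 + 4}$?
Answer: $\frac{11417}{6} \approx 1902.8$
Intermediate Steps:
$R = - \frac{7}{6}$ ($R = \frac{7}{-6} = 7 \left(- \frac{1}{6}\right) = - \frac{7}{6} \approx -1.1667$)
$h{\left(z,a \right)} = - \frac{7}{6}$
$h{\left(20,-9 \right)} \left(-895 - 736\right) = - \frac{7 \left(-895 - 736\right)}{6} = \left(- \frac{7}{6}\right) \left(-1631\right) = \frac{11417}{6}$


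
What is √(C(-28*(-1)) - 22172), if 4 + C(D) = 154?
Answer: 11*I*√182 ≈ 148.4*I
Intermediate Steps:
C(D) = 150 (C(D) = -4 + 154 = 150)
√(C(-28*(-1)) - 22172) = √(150 - 22172) = √(-22022) = 11*I*√182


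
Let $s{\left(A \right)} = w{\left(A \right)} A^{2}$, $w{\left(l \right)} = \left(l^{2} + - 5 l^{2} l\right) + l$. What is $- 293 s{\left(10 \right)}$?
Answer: $143277000$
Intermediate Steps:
$w{\left(l \right)} = l + l^{2} - 5 l^{3}$ ($w{\left(l \right)} = \left(l^{2} - 5 l^{3}\right) + l = l + l^{2} - 5 l^{3}$)
$s{\left(A \right)} = A^{3} \left(1 + A - 5 A^{2}\right)$ ($s{\left(A \right)} = A \left(1 + A - 5 A^{2}\right) A^{2} = A^{3} \left(1 + A - 5 A^{2}\right)$)
$- 293 s{\left(10 \right)} = - 293 \cdot 10^{3} \left(1 + 10 - 5 \cdot 10^{2}\right) = - 293 \cdot 1000 \left(1 + 10 - 500\right) = - 293 \cdot 1000 \left(-489\right) = \left(-293\right) \left(-489000\right) = 143277000$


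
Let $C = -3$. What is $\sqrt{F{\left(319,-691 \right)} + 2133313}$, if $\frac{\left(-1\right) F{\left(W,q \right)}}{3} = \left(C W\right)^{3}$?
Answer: $4 \sqrt{164470987} \approx 51299.0$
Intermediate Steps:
$F{\left(W,q \right)} = 81 W^{3}$ ($F{\left(W,q \right)} = - 3 \left(- 3 W\right)^{3} = - 3 \left(- 27 W^{3}\right) = 81 W^{3}$)
$\sqrt{F{\left(319,-691 \right)} + 2133313} = \sqrt{81 \cdot 319^{3} + 2133313} = \sqrt{81 \cdot 32461759 + 2133313} = \sqrt{2629402479 + 2133313} = \sqrt{2631535792} = 4 \sqrt{164470987}$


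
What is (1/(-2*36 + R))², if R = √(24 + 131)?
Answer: (72 - √155)⁻² ≈ 0.00028199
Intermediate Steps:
R = √155 ≈ 12.450
(1/(-2*36 + R))² = (1/(-2*36 + √155))² = (1/(-72 + √155))² = (-72 + √155)⁻²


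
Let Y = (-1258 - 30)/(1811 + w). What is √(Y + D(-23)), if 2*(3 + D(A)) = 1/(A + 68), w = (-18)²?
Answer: I*√12029810/1830 ≈ 1.8953*I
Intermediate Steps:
w = 324
D(A) = -3 + 1/(2*(68 + A)) (D(A) = -3 + 1/(2*(A + 68)) = -3 + 1/(2*(68 + A)))
Y = -184/305 (Y = (-1258 - 30)/(1811 + 324) = -1288/2135 = -1288*1/2135 = -184/305 ≈ -0.60328)
√(Y + D(-23)) = √(-184/305 + (-407 - 6*(-23))/(2*(68 - 23))) = √(-184/305 + (½)*(-407 + 138)/45) = √(-184/305 + (½)*(1/45)*(-269)) = √(-184/305 - 269/90) = √(-19721/5490) = I*√12029810/1830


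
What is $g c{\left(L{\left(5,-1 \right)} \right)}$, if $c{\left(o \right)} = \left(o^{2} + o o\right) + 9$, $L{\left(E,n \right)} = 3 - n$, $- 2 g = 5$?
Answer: $- \frac{205}{2} \approx -102.5$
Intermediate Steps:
$g = - \frac{5}{2}$ ($g = \left(- \frac{1}{2}\right) 5 = - \frac{5}{2} \approx -2.5$)
$c{\left(o \right)} = 9 + 2 o^{2}$ ($c{\left(o \right)} = \left(o^{2} + o^{2}\right) + 9 = 2 o^{2} + 9 = 9 + 2 o^{2}$)
$g c{\left(L{\left(5,-1 \right)} \right)} = - \frac{5 \left(9 + 2 \left(3 - -1\right)^{2}\right)}{2} = - \frac{5 \left(9 + 2 \left(3 + 1\right)^{2}\right)}{2} = - \frac{5 \left(9 + 2 \cdot 4^{2}\right)}{2} = - \frac{5 \left(9 + 2 \cdot 16\right)}{2} = - \frac{5 \left(9 + 32\right)}{2} = \left(- \frac{5}{2}\right) 41 = - \frac{205}{2}$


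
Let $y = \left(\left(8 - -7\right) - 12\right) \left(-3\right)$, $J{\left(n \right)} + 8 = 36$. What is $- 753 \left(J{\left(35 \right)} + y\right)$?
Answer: $-14307$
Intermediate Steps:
$J{\left(n \right)} = 28$ ($J{\left(n \right)} = -8 + 36 = 28$)
$y = -9$ ($y = \left(\left(8 + 7\right) - 12\right) \left(-3\right) = \left(15 - 12\right) \left(-3\right) = 3 \left(-3\right) = -9$)
$- 753 \left(J{\left(35 \right)} + y\right) = - 753 \left(28 - 9\right) = \left(-753\right) 19 = -14307$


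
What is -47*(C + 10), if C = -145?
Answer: 6345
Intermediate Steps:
-47*(C + 10) = -47*(-145 + 10) = -47*(-135) = 6345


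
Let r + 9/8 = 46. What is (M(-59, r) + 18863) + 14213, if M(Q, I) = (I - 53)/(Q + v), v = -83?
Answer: 37574401/1136 ≈ 33076.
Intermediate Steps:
r = 359/8 (r = -9/8 + 46 = 359/8 ≈ 44.875)
M(Q, I) = (-53 + I)/(-83 + Q) (M(Q, I) = (I - 53)/(Q - 83) = (-53 + I)/(-83 + Q))
(M(-59, r) + 18863) + 14213 = ((-53 + 359/8)/(-83 - 59) + 18863) + 14213 = (-65/8/(-142) + 18863) + 14213 = (-1/142*(-65/8) + 18863) + 14213 = (65/1136 + 18863) + 14213 = 21428433/1136 + 14213 = 37574401/1136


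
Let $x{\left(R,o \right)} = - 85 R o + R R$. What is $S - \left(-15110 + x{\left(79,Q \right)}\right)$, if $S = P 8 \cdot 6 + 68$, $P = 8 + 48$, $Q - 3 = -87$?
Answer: $-552435$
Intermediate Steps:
$Q = -84$ ($Q = 3 - 87 = -84$)
$P = 56$
$x{\left(R,o \right)} = R^{2} - 85 R o$ ($x{\left(R,o \right)} = - 85 R o + R^{2} = R^{2} - 85 R o$)
$S = 2756$ ($S = 56 \cdot 8 \cdot 6 + 68 = 56 \cdot 48 + 68 = 2688 + 68 = 2756$)
$S - \left(-15110 + x{\left(79,Q \right)}\right) = 2756 - \left(-15110 + 79 \left(79 - -7140\right)\right) = 2756 - \left(-15110 + 79 \left(79 + 7140\right)\right) = 2756 - \left(-15110 + 79 \cdot 7219\right) = 2756 - \left(-15110 + 570301\right) = 2756 - 555191 = -552435$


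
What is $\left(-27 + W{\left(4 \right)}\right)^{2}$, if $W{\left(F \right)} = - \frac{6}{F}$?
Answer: $\frac{3249}{4} \approx 812.25$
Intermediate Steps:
$\left(-27 + W{\left(4 \right)}\right)^{2} = \left(-27 - \frac{6}{4}\right)^{2} = \left(-27 - \frac{3}{2}\right)^{2} = \left(- \frac{57}{2}\right)^{2} = \frac{3249}{4}$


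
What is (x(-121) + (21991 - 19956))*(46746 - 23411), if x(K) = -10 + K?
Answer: 44429840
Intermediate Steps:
(x(-121) + (21991 - 19956))*(46746 - 23411) = ((-10 - 121) + (21991 - 19956))*(46746 - 23411) = (-131 + 2035)*23335 = 1904*23335 = 44429840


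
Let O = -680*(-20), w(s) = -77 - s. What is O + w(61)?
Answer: 13462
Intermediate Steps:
O = 13600
O + w(61) = 13600 + (-77 - 1*61) = 13600 + (-77 - 61) = 13600 - 138 = 13462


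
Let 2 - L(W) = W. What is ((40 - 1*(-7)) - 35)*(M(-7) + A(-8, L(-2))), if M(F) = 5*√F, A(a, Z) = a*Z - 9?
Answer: -492 + 60*I*√7 ≈ -492.0 + 158.75*I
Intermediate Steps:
L(W) = 2 - W
A(a, Z) = -9 + Z*a (A(a, Z) = Z*a - 9 = -9 + Z*a)
((40 - 1*(-7)) - 35)*(M(-7) + A(-8, L(-2))) = ((40 - 1*(-7)) - 35)*(5*√(-7) + (-9 + (2 - 1*(-2))*(-8))) = ((40 + 7) - 35)*(5*(I*√7) + (-9 + (2 + 2)*(-8))) = (47 - 35)*(5*I*√7 + (-9 + 4*(-8))) = 12*(5*I*√7 + (-9 - 32)) = 12*(5*I*√7 - 41) = 12*(-41 + 5*I*√7) = -492 + 60*I*√7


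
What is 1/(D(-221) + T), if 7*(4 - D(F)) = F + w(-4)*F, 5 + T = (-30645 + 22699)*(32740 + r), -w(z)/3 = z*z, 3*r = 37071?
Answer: -7/2508395728 ≈ -2.7906e-9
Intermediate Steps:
r = 12357 (r = (1/3)*37071 = 12357)
w(z) = -3*z**2 (w(z) = -3*z*z = -3*z**2)
T = -358340767 (T = -5 + (-30645 + 22699)*(32740 + 12357) = -5 - 7946*45097 = -5 - 358340762 = -358340767)
D(F) = 4 + 47*F/7 (D(F) = 4 - (F + (-3*(-4)**2)*F)/7 = 4 - (F + (-3*16)*F)/7 = 4 - (F - 48*F)/7 = 4 - (-47)*F/7 = 4 + 47*F/7)
1/(D(-221) + T) = 1/((4 + (47/7)*(-221)) - 358340767) = 1/((4 - 10387/7) - 358340767) = 1/(-10359/7 - 358340767) = 1/(-2508395728/7) = -7/2508395728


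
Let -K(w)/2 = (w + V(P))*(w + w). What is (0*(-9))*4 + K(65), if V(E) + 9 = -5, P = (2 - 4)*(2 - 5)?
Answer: -13260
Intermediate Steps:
P = 6 (P = -2*(-3) = 6)
V(E) = -14 (V(E) = -9 - 5 = -14)
K(w) = -4*w*(-14 + w) (K(w) = -2*(w - 14)*(w + w) = -2*(-14 + w)*2*w = -4*w*(-14 + w))
(0*(-9))*4 + K(65) = (0*(-9))*4 + 4*65*(14 - 1*65) = 0*4 + 4*65*(14 - 65) = 0 + 4*65*(-51) = 0 - 13260 = -13260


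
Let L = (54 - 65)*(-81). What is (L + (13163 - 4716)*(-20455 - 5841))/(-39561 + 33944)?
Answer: 222121421/5617 ≈ 39545.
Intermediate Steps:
L = 891 (L = -11*(-81) = 891)
(L + (13163 - 4716)*(-20455 - 5841))/(-39561 + 33944) = (891 + (13163 - 4716)*(-20455 - 5841))/(-39561 + 33944) = (891 + 8447*(-26296))/(-5617) = (891 - 222122312)*(-1/5617) = -222121421*(-1/5617) = 222121421/5617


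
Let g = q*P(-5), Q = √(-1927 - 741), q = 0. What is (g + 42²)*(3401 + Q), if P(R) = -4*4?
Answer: 5999364 + 3528*I*√667 ≈ 5.9994e+6 + 91115.0*I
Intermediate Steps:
P(R) = -16
Q = 2*I*√667 (Q = √(-2668) = 2*I*√667 ≈ 51.653*I)
g = 0 (g = 0*(-16) = 0)
(g + 42²)*(3401 + Q) = (0 + 42²)*(3401 + 2*I*√667) = (0 + 1764)*(3401 + 2*I*√667) = 1764*(3401 + 2*I*√667) = 5999364 + 3528*I*√667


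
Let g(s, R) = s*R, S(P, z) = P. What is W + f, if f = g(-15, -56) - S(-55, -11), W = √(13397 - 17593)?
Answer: 895 + 2*I*√1049 ≈ 895.0 + 64.776*I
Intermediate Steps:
g(s, R) = R*s
W = 2*I*√1049 (W = √(-4196) = 2*I*√1049 ≈ 64.776*I)
f = 895 (f = -56*(-15) - 1*(-55) = 840 + 55 = 895)
W + f = 2*I*√1049 + 895 = 895 + 2*I*√1049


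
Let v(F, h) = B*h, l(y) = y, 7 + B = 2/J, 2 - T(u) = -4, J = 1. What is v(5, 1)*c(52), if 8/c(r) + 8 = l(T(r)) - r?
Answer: 20/27 ≈ 0.74074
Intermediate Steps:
T(u) = 6 (T(u) = 2 - 1*(-4) = 2 + 4 = 6)
B = -5 (B = -7 + 2/1 = -7 + 2*1 = -7 + 2 = -5)
v(F, h) = -5*h
c(r) = 8/(-2 - r) (c(r) = 8/(-8 + (6 - r)) = 8/(-2 - r))
v(5, 1)*c(52) = (-5*1)*(-8/(2 + 52)) = -(-40)/54 = -5*(-4/27) = 20/27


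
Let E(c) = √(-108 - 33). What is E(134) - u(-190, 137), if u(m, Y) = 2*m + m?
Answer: 570 + I*√141 ≈ 570.0 + 11.874*I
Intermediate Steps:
u(m, Y) = 3*m
E(c) = I*√141 (E(c) = √(-141) = I*√141)
E(134) - u(-190, 137) = I*√141 - 3*(-190) = I*√141 - 1*(-570) = I*√141 + 570 = 570 + I*√141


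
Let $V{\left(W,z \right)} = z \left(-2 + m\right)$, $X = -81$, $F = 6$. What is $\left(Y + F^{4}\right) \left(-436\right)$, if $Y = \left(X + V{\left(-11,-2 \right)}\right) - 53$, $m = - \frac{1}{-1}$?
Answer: $-507504$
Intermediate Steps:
$m = 1$ ($m = \left(-1\right) \left(-1\right) = 1$)
$V{\left(W,z \right)} = - z$ ($V{\left(W,z \right)} = z \left(-2 + 1\right) = z \left(-1\right) = - z$)
$Y = -132$ ($Y = \left(-81 - -2\right) - 53 = \left(-81 + 2\right) - 53 = -79 - 53 = -132$)
$\left(Y + F^{4}\right) \left(-436\right) = \left(-132 + 6^{4}\right) \left(-436\right) = \left(-132 + 1296\right) \left(-436\right) = 1164 \left(-436\right) = -507504$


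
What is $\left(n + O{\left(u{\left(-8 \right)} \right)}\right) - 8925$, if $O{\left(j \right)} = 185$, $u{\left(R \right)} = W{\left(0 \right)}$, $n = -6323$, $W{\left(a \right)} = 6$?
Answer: $-15063$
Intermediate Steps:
$u{\left(R \right)} = 6$
$\left(n + O{\left(u{\left(-8 \right)} \right)}\right) - 8925 = \left(-6323 + 185\right) - 8925 = -6138 - 8925 = -15063$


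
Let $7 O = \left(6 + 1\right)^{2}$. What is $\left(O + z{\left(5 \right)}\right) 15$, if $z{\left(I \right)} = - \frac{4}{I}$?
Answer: $93$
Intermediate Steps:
$O = 7$ ($O = \frac{\left(6 + 1\right)^{2}}{7} = \frac{7^{2}}{7} = \frac{1}{7} \cdot 49 = 7$)
$\left(O + z{\left(5 \right)}\right) 15 = \left(7 - \frac{4}{5}\right) 15 = \frac{31}{5} \cdot 15 = 93$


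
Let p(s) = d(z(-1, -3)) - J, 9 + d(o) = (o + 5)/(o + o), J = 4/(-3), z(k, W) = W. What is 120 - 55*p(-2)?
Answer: 560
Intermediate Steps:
J = -4/3 (J = 4*(-⅓) = -4/3 ≈ -1.3333)
d(o) = -9 + (5 + o)/(2*o) (d(o) = -9 + (o + 5)/(o + o) = -9 + (5 + o)/((2*o)) = -9 + (5 + o)*(1/(2*o)) = -9 + (5 + o)/(2*o))
p(s) = -8 (p(s) = (½)*(5 - 17*(-3))/(-3) - 1*(-4/3) = (½)*(-⅓)*(5 + 51) + 4/3 = (½)*(-⅓)*56 + 4/3 = -28/3 + 4/3 = -8)
120 - 55*p(-2) = 120 - 55*(-8) = 120 + 440 = 560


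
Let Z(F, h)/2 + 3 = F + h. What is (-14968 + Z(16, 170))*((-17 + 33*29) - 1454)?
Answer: 7505428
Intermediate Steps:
Z(F, h) = -6 + 2*F + 2*h (Z(F, h) = -6 + 2*(F + h) = -6 + (2*F + 2*h) = -6 + 2*F + 2*h)
(-14968 + Z(16, 170))*((-17 + 33*29) - 1454) = (-14968 + (-6 + 2*16 + 2*170))*((-17 + 33*29) - 1454) = (-14968 + (-6 + 32 + 340))*((-17 + 957) - 1454) = (-14968 + 366)*(940 - 1454) = -14602*(-514) = 7505428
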